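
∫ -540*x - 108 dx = -270*x^2 - 108*x + C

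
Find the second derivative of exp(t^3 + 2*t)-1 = 9*t^4*exp(t^3 + 2*t) + 12*t^2*exp(t^3 + 2*t) + 6*t*exp(t^3 + 2*t) + 4*exp(t^3 + 2*t)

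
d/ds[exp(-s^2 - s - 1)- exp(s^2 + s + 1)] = (-2*s*exp(2*s^2 + 2*s + 2) - 2*s - exp(2*s^2 + 2*s + 2) - 1)*exp(-s^2 - s - 1)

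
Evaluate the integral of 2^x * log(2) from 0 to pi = -1 + 2^pi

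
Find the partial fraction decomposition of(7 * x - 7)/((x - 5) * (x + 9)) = 5/(x + 9) + 2/(x - 5)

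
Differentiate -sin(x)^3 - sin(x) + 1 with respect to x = (3*cos(x)^2 - 4)*cos(x)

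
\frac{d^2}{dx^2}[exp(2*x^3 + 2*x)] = 36*x^4*exp(2*x^3 + 2*x) + 24*x^2*exp(2*x^3 + 2*x) + 12*x*exp(2*x^3 + 2*x) + 4*exp(2*x^3 + 2*x)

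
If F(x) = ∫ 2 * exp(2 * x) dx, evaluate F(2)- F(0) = -1 + exp(4)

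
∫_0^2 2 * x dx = 4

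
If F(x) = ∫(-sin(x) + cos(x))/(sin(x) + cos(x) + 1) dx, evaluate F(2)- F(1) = -log(cos(1) + sin(1) + 1) + log(cos(2) + sin(2) + 1)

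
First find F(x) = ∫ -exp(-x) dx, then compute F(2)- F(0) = -1 + exp(-2)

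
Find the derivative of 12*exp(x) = 12*exp(x)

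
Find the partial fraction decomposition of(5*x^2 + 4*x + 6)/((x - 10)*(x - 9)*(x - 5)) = 151/(20*(x - 5)) - 447/(4*(x - 9)) + 546/(5*(x - 10))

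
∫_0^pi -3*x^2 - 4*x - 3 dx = -(1 + pi)^3 - 2*pi + (1 + pi)^2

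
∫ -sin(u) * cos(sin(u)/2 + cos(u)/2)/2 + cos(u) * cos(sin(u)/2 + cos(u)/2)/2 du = sin(sqrt(2)*sin(u + pi/4)/2) + C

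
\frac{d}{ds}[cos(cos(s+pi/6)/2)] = sin(s + pi/6)*sin(cos(s + pi/6)/2)/2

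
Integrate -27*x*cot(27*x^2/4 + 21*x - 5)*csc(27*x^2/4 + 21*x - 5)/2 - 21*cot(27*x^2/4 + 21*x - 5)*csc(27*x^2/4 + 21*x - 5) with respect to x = csc(27*x^2/4 + 21*x - 5) + C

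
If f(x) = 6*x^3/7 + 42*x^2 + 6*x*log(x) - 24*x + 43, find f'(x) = 18*x^2/7 + 84*x + 6*log(x) - 18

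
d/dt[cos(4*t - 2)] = -4*sin(4*t - 2)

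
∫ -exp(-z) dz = exp(-z) + C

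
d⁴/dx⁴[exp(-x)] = exp(-x)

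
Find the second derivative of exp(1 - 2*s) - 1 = 4*exp(1 - 2*s)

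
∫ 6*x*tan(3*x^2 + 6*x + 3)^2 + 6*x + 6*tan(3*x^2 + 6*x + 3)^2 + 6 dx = tan(3*(x + 1)^2) + C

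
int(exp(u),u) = exp(u) + C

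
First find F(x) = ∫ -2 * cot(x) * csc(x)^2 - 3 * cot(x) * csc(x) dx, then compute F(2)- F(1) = -3*csc(1) - csc(1)^2 + csc(2)^2 + 3*csc(2)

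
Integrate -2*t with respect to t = -t^2 + C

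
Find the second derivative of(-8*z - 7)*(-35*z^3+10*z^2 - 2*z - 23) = 3360*z^2 + 990*z - 108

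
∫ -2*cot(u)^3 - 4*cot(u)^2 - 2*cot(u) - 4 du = (cot(u) + 2)^2 + C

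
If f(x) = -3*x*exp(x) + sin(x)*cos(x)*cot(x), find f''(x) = -3*x*exp(x) - 6*exp(x) - 2*cos(2*x)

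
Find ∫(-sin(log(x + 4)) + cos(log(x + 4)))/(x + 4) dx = sqrt(2)*sin(log(x + 4) + pi/4) + C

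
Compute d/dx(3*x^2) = 6*x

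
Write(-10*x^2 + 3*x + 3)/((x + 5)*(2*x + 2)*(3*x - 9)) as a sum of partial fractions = -131/(96*(x + 5)) + 5/(48*(x + 1)) - 13/(32*(x - 3))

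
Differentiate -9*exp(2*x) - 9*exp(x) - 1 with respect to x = -18*exp(2*x) - 9*exp(x)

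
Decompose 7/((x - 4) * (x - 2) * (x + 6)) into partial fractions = 7/(80*(x + 6)) - 7/(16*(x - 2)) + 7/(20*(x - 4))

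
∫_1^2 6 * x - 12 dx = -3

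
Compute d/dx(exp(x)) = exp(x)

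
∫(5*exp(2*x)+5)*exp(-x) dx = 10*sinh(x) + C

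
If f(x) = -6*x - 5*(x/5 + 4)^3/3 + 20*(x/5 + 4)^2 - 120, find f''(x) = -2*x/25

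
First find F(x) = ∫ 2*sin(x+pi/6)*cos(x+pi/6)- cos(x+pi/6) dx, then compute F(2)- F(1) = -sin(pi/6 + 2) + cos(pi/3 + 2)/2 - cos(pi/3 + 4)/2 + sin(pi/6 + 1)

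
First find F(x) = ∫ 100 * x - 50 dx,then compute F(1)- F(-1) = -100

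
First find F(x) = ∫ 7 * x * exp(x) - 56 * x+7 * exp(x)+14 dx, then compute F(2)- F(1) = -70 - 7*E + 14*exp(2)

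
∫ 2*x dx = x^2 + C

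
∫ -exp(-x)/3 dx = exp(-x)/3 + C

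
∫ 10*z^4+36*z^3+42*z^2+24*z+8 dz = 2*z^5 + 9*z^4 + 14*z^3 + 12*z^2 + 8*z + C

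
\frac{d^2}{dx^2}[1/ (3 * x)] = 2/(3*x^3)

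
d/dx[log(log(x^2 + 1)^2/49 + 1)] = 4*x*log(x^2 + 1)/(x^2*log(x^2 + 1)^2 + 49*x^2 + log(x^2 + 1)^2 + 49)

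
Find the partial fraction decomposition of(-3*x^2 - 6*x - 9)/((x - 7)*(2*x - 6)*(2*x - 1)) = -51/(130*(2*x - 1)) + 27/(20*(x - 3)) - 99/(52*(x - 7))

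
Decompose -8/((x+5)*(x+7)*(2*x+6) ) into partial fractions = -1/(2*(x + 7)) + 1/(x + 5) - 1/(2*(x + 3))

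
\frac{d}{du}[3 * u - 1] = 3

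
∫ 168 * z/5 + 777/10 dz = 84*z^2/5 + 777*z/10 + C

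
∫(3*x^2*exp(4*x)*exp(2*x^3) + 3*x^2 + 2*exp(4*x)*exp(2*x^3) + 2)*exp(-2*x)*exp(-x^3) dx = 2*sinh(x*(x^2 + 2)) + C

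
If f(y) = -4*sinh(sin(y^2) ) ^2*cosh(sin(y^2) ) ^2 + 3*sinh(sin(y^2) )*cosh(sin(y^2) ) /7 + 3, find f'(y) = -2*y*(2*sinh(4*sin(y^2)) - 3*cosh(2*sin(y^2))/7)*cos(y^2)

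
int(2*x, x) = x^2 + C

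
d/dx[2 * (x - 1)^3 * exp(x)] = 2*x^3*exp(x) - 6*x*exp(x) + 4*exp(x)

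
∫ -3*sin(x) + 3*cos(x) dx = 3*sqrt(2)*sin(x + pi/4) + C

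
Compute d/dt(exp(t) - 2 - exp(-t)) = (exp(2*t) + 1)*exp(-t)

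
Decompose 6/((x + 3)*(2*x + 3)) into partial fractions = 4/(2*x + 3) - 2/(x + 3)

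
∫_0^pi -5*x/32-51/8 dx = -5*(pi/8 + 11/2)^2 + pi/2 + 605/4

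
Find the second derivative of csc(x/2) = (-1 + 2/sin(x/2)^2)/(4*sin(x/2))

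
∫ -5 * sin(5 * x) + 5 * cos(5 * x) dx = sqrt(2)*sin(5*x + pi/4) + C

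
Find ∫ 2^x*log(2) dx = 2^x + C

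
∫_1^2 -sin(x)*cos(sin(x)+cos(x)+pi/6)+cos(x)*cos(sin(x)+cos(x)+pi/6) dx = -sin(pi/6 + cos(1) + sin(1)) + sin(cos(2) + pi/6 + sin(2))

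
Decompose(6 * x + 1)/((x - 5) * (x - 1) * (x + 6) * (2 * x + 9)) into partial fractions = -208/(627*(2*x + 9)) + 5/(33*(x + 6)) - 1/(44*(x - 1)) + 31/(836*(x - 5))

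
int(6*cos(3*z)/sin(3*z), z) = 2*log(sin(3*z)) + C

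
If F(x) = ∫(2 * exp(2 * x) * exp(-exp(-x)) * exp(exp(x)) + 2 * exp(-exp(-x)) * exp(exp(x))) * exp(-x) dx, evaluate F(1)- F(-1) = -2*exp(-E + exp(-1)) + 2*exp(E - exp(-1))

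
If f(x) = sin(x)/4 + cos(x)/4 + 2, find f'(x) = -sin(x)/4 + cos(x)/4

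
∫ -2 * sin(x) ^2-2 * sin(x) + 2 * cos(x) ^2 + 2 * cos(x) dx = (sqrt(2)*sin(x + pi/4) + 1)^2 + C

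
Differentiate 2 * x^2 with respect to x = 4*x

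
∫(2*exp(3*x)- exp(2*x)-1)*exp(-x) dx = 2*(exp(x) - 1)*sinh(x) + C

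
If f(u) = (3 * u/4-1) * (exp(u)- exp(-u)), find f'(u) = (3*u*exp(2*u) + 3*u - exp(2*u) - 7)*exp(-u)/4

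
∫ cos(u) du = sin(u) + C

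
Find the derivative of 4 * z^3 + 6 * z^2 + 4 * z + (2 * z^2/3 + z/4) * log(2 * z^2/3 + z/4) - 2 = 12*z^2 + 4*z*log(8*z^2 + 3*z)/3 - 4*z*log(12)/3 + 40*z/3 + log(8*z^2 + 3*z)/4 - log(12)/4 + 17/4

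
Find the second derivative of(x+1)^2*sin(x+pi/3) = -x^2*sin(x + pi/3) - 2*x*sin(x + pi/3) + 4*x*cos(x + pi/3) + sin(x + pi/3) + 4*cos(x + pi/3)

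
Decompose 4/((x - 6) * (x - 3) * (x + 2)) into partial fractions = 1/(10*(x + 2)) - 4/(15*(x - 3)) + 1/(6*(x - 6))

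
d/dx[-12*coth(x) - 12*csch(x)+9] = 12*(cosh(x) + 1)/sinh(x)^2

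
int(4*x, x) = 2*x^2 + C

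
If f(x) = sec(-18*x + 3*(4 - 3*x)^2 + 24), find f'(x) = 54*x*tan(27*x^2 - 90*x + 72)*sec(27*x^2 - 90*x + 72) - 90*tan(27*x^2 - 90*x + 72)*sec(27*x^2 - 90*x + 72)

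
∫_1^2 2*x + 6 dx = 9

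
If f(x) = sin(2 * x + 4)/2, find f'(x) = cos(2*x + 4)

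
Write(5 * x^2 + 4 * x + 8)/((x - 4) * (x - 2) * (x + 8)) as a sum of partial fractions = 37/(15*(x + 8)) - 9/(5*(x - 2)) + 13/(3*(x - 4))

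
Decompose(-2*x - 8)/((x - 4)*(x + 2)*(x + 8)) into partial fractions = 1/(9*(x + 8)) + 1/(9*(x + 2)) - 2/(9*(x - 4))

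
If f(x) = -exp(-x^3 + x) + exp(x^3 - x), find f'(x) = 3*x^2*exp(-x^3 + x) + 3*x^2*exp(x^3 - x) - exp(-x^3 + x) - exp(x^3 - x)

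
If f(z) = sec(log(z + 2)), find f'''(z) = (25*sin(log(z + 2)) + sin(3*log(z + 2)) - 15*cos(log(z + 2)) + 3*cos(3*log(z + 2)))/((cos(2*log(z + 2)) + 1)^2*(z^3 + 6*z^2 + 12*z + 8))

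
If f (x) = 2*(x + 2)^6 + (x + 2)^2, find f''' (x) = 240*x^3 + 1440*x^2 + 2880*x + 1920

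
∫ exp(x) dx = exp(x) + C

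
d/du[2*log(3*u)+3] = 2/u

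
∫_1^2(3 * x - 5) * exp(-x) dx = -4*exp(-2) + exp(-1)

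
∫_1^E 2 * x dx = -1 + exp(2)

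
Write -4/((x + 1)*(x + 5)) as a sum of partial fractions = 1/(x + 5) - 1/(x + 1)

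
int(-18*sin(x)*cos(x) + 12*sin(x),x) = (3*cos(x) - 2)^2 + C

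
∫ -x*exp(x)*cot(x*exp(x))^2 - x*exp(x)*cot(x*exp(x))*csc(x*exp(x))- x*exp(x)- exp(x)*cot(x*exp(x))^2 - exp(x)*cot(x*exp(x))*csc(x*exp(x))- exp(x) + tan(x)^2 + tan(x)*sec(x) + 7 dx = 6*x + tan(x) + cot(x*exp(x)) + csc(x*exp(x)) + sec(x) + C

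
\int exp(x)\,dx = exp(x) + C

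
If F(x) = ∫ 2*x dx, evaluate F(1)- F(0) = 1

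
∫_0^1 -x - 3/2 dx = -2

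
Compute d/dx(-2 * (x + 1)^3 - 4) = -6*x^2 - 12*x - 6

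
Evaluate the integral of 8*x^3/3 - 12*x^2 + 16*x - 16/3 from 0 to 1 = -2/3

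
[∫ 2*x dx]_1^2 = 3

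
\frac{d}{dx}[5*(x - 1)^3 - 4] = 15*x^2 - 30*x + 15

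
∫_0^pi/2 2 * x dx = pi^2/4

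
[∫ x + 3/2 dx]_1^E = -2 + exp(2)/2 + 3*E/2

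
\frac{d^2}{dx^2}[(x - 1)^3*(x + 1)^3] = 30*x^4 - 36*x^2 + 6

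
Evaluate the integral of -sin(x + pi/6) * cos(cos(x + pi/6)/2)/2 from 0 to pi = -2*sin(sqrt(3)/4)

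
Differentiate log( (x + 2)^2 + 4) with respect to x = (2*x + 4)/(x^2 + 4*x + 8)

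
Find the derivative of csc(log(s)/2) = -cot(log(s)/2)*csc(log(s)/2)/(2*s)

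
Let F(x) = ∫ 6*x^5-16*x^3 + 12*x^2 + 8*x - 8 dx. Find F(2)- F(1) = 35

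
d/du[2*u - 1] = 2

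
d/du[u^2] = 2*u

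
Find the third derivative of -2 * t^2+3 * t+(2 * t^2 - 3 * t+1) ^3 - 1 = 960*t^3 - 2160*t^2 + 1584*t - 378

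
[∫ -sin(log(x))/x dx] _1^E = -1 + cos(1)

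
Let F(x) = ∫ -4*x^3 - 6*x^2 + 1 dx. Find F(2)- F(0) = -30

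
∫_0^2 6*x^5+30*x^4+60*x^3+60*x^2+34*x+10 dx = 744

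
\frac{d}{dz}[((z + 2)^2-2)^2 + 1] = 4*z^3 + 24*z^2 + 40*z + 16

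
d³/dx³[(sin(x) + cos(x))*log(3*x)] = sqrt(2)*(-x^3*log(x)*cos(x + pi/4) - x^3*log(3)*cos(x + pi/4) - 3*x^2*sin(x + pi/4) - 3*x*cos(x + pi/4) + 2*sin(x + pi/4))/x^3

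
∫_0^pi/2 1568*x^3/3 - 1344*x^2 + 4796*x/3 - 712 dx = -294 - 20*pi + 35*pi^2/6 + 6*(-4*pi + 7 + 7*pi^2/6)^2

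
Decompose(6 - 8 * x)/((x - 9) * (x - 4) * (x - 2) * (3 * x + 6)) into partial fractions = -1/(36*(x + 2)) - 5/(84*(x - 2)) + 13/(90*(x - 4)) - 2/(35*(x - 9))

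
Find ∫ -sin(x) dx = cos(x) + C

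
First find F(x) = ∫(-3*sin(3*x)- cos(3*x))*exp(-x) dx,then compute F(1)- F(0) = -1 + exp(-1)*cos(3)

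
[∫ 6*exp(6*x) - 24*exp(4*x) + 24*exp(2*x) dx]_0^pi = 1 + (-2 + exp(2*pi))^3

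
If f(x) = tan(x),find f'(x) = cos(x)^(-2)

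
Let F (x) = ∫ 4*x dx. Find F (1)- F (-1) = 0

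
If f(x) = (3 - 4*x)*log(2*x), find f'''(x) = (4*x + 6)/x^3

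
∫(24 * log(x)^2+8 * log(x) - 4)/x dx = 4*(2*log(x)^2 + log(x) - 1)*log(x) + C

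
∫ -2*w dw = -w^2 + C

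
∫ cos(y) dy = sin(y) + C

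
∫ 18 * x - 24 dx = 9*x^2 - 24*x + C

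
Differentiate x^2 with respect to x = 2*x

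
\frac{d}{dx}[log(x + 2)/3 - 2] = 1/(3*x + 6)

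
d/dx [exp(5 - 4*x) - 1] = -4*exp(5 - 4*x)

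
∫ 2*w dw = w^2 + C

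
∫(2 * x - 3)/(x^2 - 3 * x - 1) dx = log(-2*x^2 + 6*x + 2) + C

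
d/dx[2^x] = 2^x*log(2)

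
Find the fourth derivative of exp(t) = exp(t)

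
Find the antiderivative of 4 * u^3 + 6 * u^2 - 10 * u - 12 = u^4 + 2*u^3 - 5*u^2 - 12*u + C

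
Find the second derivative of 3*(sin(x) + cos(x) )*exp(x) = 6*sqrt(2)*exp(x)*cos(x + pi/4)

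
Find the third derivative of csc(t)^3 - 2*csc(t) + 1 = -(2 + 21/sin(t)^2 + 60*cos(t)^2/sin(t)^4)*cos(t)/sin(t)^2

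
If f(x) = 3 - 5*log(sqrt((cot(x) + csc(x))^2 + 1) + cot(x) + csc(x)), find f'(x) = 5*(sqrt(2)*sqrt((cos(x) + 1)/sin(x)^2) + cos(x)/sin(x) + 1/sin(x))/(sqrt(2)*sqrt((cos(x) + 1)/sin(x)^2)*sin(x) + 2)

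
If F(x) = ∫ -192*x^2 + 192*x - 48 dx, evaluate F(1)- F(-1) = -224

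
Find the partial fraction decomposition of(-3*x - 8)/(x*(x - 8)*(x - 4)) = 5/(4*(x - 4)) - 1/(x - 8) - 1/(4*x)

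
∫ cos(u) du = sin(u) + C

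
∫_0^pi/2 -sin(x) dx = -1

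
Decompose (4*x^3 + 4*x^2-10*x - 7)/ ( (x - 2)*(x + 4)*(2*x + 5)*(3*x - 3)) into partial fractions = -52/(189*(2*x + 5)) + 53/(90*(x + 4)) + 3/(35*(x - 1)) + 7/(54*(x - 2))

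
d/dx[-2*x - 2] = -2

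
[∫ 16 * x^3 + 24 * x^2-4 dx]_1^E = -9 + (-1 + 2*E + 2*exp(2))^2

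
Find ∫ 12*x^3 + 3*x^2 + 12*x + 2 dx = 3*x^4 + x^3 + 6*x^2 + 2*x + C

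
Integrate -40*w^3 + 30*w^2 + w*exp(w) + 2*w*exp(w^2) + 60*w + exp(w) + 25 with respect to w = w*exp(w) + 5*(w + 1)*(-2*w^3 + 4*w^2 + 2*w + 3) + exp(w^2) + C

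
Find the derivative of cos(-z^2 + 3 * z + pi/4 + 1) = 2*z*sin(-z^2 + 3*z + pi/4 + 1) - 3*sin(-z^2 + 3*z + pi/4 + 1)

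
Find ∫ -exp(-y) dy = exp(-y) + C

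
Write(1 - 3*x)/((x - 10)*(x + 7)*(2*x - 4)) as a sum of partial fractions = 11/(153*(x + 7)) + 5/(144*(x - 2)) - 29/(272*(x - 10))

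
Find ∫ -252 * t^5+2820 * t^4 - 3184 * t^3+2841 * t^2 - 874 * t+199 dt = -42*t^6 + 564*t^5 - 796*t^4 + 947*t^3 - 437*t^2 + 199*t + C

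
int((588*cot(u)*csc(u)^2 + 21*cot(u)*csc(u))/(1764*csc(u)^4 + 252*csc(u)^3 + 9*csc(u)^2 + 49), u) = acot(3*(1/7 + 2/sin(u))/sin(u)) + C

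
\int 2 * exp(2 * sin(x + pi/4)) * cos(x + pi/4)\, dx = exp(2*sin(x + pi/4)) + C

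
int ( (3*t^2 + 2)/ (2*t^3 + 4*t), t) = log(t*(t^2 + 2))/2 + C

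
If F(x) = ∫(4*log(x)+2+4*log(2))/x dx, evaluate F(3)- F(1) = -2*log(2) - 2*log(2)^2 + 2*log(6) + 2*log(6)^2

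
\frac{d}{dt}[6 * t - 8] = 6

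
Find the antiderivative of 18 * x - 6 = 9*x^2 - 6*x + C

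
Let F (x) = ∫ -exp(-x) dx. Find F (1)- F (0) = -1 + exp(-1)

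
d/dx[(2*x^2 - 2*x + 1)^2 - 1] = 16*x^3 - 24*x^2 + 16*x - 4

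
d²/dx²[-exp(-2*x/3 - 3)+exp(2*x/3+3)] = (4*exp(4*x/3 + 6) - 4)*exp(-2*x/3 - 3)/9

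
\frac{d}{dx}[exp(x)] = exp(x)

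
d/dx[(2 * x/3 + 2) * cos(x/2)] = -x*sin(x/2)/3 - sin(x/2) + 2*cos(x/2)/3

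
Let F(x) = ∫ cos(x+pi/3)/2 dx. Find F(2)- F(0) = -sqrt(3)/4 + sin(pi/3 + 2)/2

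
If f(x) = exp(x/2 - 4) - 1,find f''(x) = exp(x/2 - 4)/4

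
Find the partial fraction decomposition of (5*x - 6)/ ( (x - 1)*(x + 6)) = 36/(7*(x + 6)) - 1/(7*(x - 1))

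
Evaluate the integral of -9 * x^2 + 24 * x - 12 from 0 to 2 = 0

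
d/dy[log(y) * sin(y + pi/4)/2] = (y*log(y)*cos(y + pi/4) + sin(y + pi/4))/(2*y)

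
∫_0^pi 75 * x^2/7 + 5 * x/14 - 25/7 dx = -25*pi/7 + 5*pi^2/28 + 25*pi^3/7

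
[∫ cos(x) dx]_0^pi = 0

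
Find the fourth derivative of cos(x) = cos(x)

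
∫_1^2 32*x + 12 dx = 60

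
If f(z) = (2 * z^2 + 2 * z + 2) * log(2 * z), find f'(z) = (4*z^2*log(z) + 2*z^2 + 4*z^2*log(2) + 2*z*log(z) + 2*z*log(2) + 2*z + 2)/z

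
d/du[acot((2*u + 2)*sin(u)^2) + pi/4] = (-2*u*sin(2*u) - 2*sin(2*u) + cos(2*u) - 1)/(4*u^2*sin(u)^4 + 8*u*sin(u)^4 + 4*sin(u)^4 + 1)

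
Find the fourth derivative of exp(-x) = exp(-x)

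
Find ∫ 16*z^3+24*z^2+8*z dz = 4*z^4 + 8*z^3 + 4*z^2 + C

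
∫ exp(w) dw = exp(w) + C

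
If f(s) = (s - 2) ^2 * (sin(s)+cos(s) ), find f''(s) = -s^2*sin(s) - s^2*cos(s) + 8*s*cos(s) + 6*sin(s) - 10*cos(s)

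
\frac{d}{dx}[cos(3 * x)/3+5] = -sin(3*x)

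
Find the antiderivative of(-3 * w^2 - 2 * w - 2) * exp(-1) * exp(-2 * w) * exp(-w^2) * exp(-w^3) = exp(-w^3 - w^2 - 2*w - 1) + C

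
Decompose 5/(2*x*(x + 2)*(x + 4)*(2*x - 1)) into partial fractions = 4/(9*(2*x - 1)) - 5/(144*(x + 4)) + 1/(8*(x + 2)) - 5/(16*x)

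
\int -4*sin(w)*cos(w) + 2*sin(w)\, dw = 2*(cos(w) - 1)*cos(w) + C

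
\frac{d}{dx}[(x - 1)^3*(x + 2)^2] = 5*x^4 + 4*x^3 - 15*x^2 - 2*x + 8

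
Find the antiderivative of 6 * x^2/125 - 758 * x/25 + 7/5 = 2*x^3/125 - 379*x^2/25 + 7*x/5 + C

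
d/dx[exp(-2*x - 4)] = -2*exp(-2*x - 4)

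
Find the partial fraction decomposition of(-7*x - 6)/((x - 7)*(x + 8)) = -10/(3*(x + 8)) - 11/(3*(x - 7))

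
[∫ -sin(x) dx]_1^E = cos(E) - cos(1)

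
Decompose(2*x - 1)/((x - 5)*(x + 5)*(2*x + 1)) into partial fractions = 8/(99*(2*x + 1)) - 11/(90*(x + 5)) + 9/(110*(x - 5))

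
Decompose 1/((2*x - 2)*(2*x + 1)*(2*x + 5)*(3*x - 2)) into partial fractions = -27/(266*(3*x - 2)) - 1/(266*(2*x + 5)) + 1/(42*(2*x + 1)) + 1/(42*(x - 1))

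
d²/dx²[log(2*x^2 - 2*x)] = (-2*x^2 + 2*x - 1)/(x^4 - 2*x^3 + x^2)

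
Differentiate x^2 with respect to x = 2*x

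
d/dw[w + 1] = 1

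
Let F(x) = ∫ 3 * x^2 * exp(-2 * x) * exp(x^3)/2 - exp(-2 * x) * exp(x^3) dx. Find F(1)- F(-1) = -E/2 + exp(-1)/2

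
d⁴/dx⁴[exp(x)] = exp(x)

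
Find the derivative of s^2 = 2*s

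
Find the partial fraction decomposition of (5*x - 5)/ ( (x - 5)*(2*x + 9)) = 55/(19*(2*x + 9)) + 20/(19*(x - 5))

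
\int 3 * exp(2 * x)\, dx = 3*exp(2*x)/2 + C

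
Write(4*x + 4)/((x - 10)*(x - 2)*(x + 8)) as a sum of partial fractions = -7/(45*(x + 8)) - 3/(20*(x - 2)) + 11/(36*(x - 10))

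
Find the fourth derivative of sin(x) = sin(x)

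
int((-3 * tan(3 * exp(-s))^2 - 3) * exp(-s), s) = tan(3*exp(-s)) + C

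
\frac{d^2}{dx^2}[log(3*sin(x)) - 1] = -1/sin(x)^2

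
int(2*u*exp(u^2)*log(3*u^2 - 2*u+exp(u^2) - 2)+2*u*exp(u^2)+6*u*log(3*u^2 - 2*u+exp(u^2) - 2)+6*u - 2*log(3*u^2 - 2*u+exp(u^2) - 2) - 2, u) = (3*u^2 - 2*u + exp(u^2) - 2)*log(3*u^2 - 2*u + exp(u^2) - 2) + C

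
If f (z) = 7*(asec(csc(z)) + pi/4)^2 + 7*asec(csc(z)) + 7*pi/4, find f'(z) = -7*(4*asec(1/sin(z)) + 2 + pi)*cos(z)/(2*sqrt(cos(z)^2))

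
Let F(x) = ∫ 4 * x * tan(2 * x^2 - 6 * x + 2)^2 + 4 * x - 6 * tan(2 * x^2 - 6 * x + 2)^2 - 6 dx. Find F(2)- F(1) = 0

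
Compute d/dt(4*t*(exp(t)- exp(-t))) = (4*t*exp(2*t) + 4*t + 4*exp(2*t) - 4)*exp(-t)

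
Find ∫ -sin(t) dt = cos(t) + C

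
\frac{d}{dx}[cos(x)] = -sin(x)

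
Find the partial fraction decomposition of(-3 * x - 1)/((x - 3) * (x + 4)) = -11/(7*(x + 4)) - 10/(7*(x - 3))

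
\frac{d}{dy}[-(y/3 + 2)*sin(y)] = -y*cos(y)/3 - sin(y)/3 - 2*cos(y)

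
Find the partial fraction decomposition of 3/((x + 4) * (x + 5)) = -3/(x + 5) + 3/(x + 4)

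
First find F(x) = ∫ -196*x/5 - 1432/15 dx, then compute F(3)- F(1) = -5216/15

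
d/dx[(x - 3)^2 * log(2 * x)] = (2*x^2*log(x) + x^2 + 2*x^2*log(2) - 6*x*log(x) - 6*x - 6*x*log(2) + 9)/x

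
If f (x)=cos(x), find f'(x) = -sin(x)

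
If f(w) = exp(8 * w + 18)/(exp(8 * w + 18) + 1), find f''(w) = (64*exp(8*w + 18) - 64*exp(16*w + 36))/(exp(54)*exp(24*w) + 3*exp(36)*exp(16*w) + 3*exp(18)*exp(8*w) + 1)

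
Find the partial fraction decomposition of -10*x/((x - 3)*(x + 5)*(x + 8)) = 80/(33*(x + 8)) - 25/(12*(x + 5)) - 15/(44*(x - 3))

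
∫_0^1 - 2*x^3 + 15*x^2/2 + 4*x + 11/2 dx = 19/2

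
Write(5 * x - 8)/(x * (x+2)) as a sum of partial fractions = 9/(x + 2) - 4/x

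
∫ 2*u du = u^2 + C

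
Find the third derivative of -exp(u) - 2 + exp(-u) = (-exp(2*u) - 1)*exp(-u)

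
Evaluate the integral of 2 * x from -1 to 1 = 0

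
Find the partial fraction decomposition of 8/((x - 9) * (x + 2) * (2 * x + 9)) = 32/(135*(2*x + 9)) - 8/(55*(x + 2)) + 8/(297*(x - 9))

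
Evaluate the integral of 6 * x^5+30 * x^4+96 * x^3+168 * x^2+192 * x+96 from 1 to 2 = 1385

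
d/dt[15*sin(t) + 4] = 15*cos(t)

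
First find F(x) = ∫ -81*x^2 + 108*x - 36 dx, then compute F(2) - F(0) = -72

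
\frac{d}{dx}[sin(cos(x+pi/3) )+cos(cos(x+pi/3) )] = -sqrt(2)*sin(x + pi/3)*cos(-sqrt(3)*sin(x)/2 + cos(x)/2 + pi/4)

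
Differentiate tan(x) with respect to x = cos(x)^(-2)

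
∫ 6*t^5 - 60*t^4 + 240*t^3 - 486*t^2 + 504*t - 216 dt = t^6 - 12*t^5 + 60*t^4 - 162*t^3 + 252*t^2 - 216*t + C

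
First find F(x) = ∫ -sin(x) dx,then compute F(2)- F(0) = -1 + cos(2)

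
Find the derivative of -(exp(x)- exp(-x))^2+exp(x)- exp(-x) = (-2*exp(4*x) + exp(3*x) + exp(x) + 2)*exp(-2*x)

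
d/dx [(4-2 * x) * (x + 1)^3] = -8*x^3 - 6*x^2 + 12*x + 10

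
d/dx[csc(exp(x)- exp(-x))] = -(exp(2*x) + 1)*exp(-x)*cos(exp(x) - exp(-x))/sin(exp(x) - exp(-x))^2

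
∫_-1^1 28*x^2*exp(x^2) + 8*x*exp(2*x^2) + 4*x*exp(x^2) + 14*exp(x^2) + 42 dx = -(-9 + E)*(2*E + 6) + (E + 5)*(2*E + 6)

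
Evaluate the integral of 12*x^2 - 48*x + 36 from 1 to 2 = -8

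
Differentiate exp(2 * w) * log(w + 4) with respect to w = (2*w*exp(2*w)*log(w + 4) + 8*exp(2*w)*log(w + 4) + exp(2*w))/(w + 4)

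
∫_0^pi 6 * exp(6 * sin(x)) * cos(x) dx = 0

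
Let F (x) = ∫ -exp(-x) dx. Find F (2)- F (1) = -exp(-1) + exp(-2)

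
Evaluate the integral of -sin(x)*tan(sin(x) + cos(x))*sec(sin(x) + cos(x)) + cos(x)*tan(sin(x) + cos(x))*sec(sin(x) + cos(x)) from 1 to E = -sec(cos(1) + sin(1)) + sec(cos(E) + sin(E))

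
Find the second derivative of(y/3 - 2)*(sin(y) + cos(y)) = -y*sin(y)/3 - y*cos(y)/3 + 4*sin(y)/3 + 8*cos(y)/3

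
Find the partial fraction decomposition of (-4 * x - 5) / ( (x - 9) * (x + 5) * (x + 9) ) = 31/(72*(x + 9)) - 15/(56*(x + 5)) - 41/(252*(x - 9))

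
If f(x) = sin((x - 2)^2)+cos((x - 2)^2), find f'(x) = -2*x*sin(x^2 - 4*x + 4) + 2*x*cos(x^2 - 4*x + 4) + 4*sin(x^2 - 4*x + 4) - 4*cos(x^2 - 4*x + 4)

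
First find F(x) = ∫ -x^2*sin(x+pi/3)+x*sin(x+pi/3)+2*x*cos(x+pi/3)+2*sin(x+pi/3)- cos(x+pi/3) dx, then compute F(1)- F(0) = 1 - 2*cos(1 + pi/3)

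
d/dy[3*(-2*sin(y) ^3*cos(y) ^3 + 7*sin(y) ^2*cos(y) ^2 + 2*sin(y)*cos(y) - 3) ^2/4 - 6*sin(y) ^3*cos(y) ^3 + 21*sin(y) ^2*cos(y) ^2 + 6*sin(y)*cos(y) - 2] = 6*(6*sin(y)^9*cos(y) - 35*sin(y)^8 - 12*sin(y)^7*cos(y) + 70*sin(y)^6 - 35*sin(y)^5*cos(y) - 59*sin(y)^4 + 41*sin(y)^3*cos(y) + 24*sin(y)^2 - 5*sin(y)*cos(y) - 1)*sin(y + pi/4)*cos(y + pi/4)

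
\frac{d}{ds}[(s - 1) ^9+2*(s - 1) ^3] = 9*s^8 - 72*s^7 + 252*s^6 - 504*s^5 + 630*s^4 - 504*s^3 + 258*s^2 - 84*s + 15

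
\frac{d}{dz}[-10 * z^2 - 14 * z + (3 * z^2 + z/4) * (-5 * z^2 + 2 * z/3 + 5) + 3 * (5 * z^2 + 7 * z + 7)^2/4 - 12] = 15*z^3 + 639*z^2/4 + 1133*z/6 + 243/4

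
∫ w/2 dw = w^2/4 + C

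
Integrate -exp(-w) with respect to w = exp(-w) + C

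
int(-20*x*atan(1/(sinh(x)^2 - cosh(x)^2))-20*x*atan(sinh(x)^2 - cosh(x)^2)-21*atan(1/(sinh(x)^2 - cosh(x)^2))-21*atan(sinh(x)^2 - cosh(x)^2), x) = 5*pi*x^2 + 21*pi*x/2 + C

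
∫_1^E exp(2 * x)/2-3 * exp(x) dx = -(-3 + E/2)^2 + (-3 + exp(E)/2)^2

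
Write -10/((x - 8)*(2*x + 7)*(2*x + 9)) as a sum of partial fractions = -2/(5*(2*x + 9)) + 10/(23*(2*x + 7)) - 2/(115*(x - 8))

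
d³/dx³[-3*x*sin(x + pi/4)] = 3*x*cos(x + pi/4) + 9*sin(x + pi/4)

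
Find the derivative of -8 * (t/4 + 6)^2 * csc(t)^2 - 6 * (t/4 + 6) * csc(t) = (t^2*cos(t)/sin(t)^2 + 3*t*cos(t)/(2*sin(t)) - t/sin(t) + 48*t*cos(t)/sin(t)^2 - 3/2 + 36*cos(t)/sin(t) - 24/sin(t) + 576*cos(t)/sin(t)^2)/sin(t)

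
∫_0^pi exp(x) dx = -1 + exp(pi)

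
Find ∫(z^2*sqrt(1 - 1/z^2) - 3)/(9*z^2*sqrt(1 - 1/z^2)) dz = z/9 + acsc(z)/3 + C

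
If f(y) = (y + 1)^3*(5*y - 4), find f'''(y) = 120*y + 66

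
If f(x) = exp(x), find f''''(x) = exp(x)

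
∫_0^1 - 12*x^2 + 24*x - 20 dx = -12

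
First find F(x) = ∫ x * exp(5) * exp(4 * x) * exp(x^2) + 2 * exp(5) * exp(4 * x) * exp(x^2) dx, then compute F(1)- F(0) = -exp(5)/2 + exp(10)/2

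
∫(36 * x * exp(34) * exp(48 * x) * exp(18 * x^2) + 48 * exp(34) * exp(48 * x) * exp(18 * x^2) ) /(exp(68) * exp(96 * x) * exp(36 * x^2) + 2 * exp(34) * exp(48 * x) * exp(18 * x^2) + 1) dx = exp(12*x + 18*(x + 1)^2 + 16)/(exp(12*x + 18*(x + 1)^2 + 16) + 1) + C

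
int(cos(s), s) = sin(s) + C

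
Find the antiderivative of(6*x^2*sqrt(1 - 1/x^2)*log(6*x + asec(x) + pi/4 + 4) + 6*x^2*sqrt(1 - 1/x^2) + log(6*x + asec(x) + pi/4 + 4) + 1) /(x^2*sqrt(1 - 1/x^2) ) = (24*x + 4*asec(x) + pi + 16)*log(6*x + asec(x) + pi/4 + 4)/4 + C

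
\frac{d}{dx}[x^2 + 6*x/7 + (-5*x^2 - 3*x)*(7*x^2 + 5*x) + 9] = -140*x^3 - 138*x^2 - 28*x + 6/7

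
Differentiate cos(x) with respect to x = -sin(x)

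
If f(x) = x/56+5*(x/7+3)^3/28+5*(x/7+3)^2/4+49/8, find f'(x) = 15*x^2/9604 + 40*x/343 + 697/392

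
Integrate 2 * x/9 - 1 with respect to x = x^2/9 - x + C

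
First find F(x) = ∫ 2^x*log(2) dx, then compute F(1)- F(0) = 1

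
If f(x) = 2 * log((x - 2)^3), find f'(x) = 6/(x - 2)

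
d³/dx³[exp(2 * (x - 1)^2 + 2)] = 64*x^3*exp(2*x^2 - 4*x + 4) - 192*x^2*exp(2*x^2 - 4*x + 4) + 240*x*exp(2*x^2 - 4*x + 4) - 112*exp(2*x^2 - 4*x + 4)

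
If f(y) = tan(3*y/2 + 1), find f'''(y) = 81*tan(3*y/2 + 1)^4/4 + 27*tan(3*y/2 + 1)^2 + 27/4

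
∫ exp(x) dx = exp(x) + C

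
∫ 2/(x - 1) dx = 2*log(x - 1) + C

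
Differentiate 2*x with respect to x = 2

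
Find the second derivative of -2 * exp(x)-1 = -2*exp(x)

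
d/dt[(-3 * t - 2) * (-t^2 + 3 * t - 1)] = 9*t^2 - 14*t - 3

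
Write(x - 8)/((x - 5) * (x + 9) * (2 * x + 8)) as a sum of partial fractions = -17/(140*(x + 9)) + 2/(15*(x + 4)) - 1/(84*(x - 5))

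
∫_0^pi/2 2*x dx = pi^2/4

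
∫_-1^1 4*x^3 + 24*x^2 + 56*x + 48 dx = 112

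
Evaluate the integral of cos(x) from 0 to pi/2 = 1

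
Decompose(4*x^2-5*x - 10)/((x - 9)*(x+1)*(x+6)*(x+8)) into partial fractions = -143/(119*(x + 8)) + 82/(75*(x + 6)) + 1/(350*(x + 1)) + 269/(2550*(x - 9))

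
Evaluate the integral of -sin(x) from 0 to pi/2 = -1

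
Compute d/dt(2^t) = 2^t*log(2)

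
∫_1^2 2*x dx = 3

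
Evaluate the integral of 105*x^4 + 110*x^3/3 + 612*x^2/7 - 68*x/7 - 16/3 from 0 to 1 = 2063/42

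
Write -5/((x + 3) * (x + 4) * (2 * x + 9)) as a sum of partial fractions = -20/(3*(2*x + 9)) + 5/(x + 4) - 5/(3*(x + 3))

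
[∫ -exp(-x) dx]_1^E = -exp(-1) + exp(-E)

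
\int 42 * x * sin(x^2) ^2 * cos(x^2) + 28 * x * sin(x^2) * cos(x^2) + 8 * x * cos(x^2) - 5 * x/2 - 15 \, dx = -5*x^2/4 - 15*x + 7*sin(x^2)^3 + 7*sin(x^2)^2 + 4*sin(x^2) + C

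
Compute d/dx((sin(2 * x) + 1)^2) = 2*sin(4*x) + 4*cos(2*x)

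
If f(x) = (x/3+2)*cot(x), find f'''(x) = -2*x*cot(x)^4 - 8*x*cot(x)^2/3 - 2*x/3 - 12*cot(x)^4 + 2*cot(x)^3 - 16*cot(x)^2 + 2*cot(x) - 4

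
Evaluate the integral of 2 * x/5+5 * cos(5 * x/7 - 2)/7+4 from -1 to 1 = -sin(9/7) + sin(19/7) + 8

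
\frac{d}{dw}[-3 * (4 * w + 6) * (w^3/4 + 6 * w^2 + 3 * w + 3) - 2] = -12*w^3 - 459*w^2/2 - 288*w - 90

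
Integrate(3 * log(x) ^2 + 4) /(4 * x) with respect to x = log(x)^3/4 + log(x) + C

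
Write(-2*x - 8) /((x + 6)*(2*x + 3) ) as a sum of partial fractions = -10/(9*(2*x + 3)) - 4/(9*(x + 6))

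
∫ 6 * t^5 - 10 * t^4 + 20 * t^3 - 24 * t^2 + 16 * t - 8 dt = t^6 - 2*t^5 + 5*t^4 - 8*t^3 + 8*t^2 - 8*t + C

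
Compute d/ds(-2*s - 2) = -2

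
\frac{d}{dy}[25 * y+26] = 25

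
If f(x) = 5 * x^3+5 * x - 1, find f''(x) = 30*x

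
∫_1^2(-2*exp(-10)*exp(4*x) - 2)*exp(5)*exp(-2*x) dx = -exp(3) - exp(-1) + exp(-3) + E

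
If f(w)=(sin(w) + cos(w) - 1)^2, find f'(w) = 2*cos(2*w) - 2*sqrt(2)*cos(w + pi/4)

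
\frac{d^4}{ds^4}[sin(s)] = sin(s)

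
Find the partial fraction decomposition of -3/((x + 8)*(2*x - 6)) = 3/(22*(x + 8)) - 3/(22*(x - 3))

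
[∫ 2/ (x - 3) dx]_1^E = log((-3 + E)^2) - log(4)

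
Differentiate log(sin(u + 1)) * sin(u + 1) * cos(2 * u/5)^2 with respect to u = -(cos(u/5 + 1) - cos(9*u/5 + 1))*log(sin(u + 1))/5 + log(sin(u + 1))*cos(2*u/5)^2*cos(u + 1) + cos(2*u/5)^2*cos(u + 1)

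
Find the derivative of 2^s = 2^s*log(2)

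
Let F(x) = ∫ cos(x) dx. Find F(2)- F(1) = -sin(1) + sin(2)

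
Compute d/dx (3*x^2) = 6*x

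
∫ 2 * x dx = x^2 + C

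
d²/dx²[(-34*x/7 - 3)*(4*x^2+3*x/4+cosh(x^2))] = -136*x^3*cosh(x^2)/7 - 12*x^2*cosh(x^2) - 204*x*sinh(x^2)/7 - 816*x/7 - 6*sinh(x^2) - 219/7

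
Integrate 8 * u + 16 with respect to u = 4*u^2 + 16*u + C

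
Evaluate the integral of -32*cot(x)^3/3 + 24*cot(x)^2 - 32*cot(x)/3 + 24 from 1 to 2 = -16*cot(1)^2/3 + 16*cot(2)^2/3 - 24*cot(2) + 24*cot(1)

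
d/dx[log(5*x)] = 1/x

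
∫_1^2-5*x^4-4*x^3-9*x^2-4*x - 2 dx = -75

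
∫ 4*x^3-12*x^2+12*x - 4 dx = x^4 - 4*x^3 + 6*x^2 - 4*x + C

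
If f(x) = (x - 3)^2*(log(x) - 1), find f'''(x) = (2*x^2 + 6*x + 18)/x^3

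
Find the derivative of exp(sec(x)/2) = exp(sec(x)/2)*tan(x)*sec(x)/2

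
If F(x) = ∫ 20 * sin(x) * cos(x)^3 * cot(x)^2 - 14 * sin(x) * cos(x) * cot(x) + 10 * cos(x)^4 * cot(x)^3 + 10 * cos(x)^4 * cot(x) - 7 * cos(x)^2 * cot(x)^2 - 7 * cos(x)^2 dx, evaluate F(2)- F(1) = -7*cos(1)^2*cot(1) + 7*cos(2)^2*cot(2) - 5*cos(2)^4*cot(2)^2 + 5*cos(1)^4*cot(1)^2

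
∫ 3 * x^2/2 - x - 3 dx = x^3/2 - x^2/2 - 3*x + C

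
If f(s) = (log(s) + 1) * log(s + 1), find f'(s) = (s*log(s) + s*log(s + 1) + s + log(s + 1))/(s^2 + s)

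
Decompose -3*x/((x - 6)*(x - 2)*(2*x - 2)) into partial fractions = -3/(10*(x - 1)) + 3/(4*(x - 2)) - 9/(20*(x - 6))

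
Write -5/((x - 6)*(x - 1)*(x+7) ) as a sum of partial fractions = -5/(104*(x + 7)) + 1/(8*(x - 1)) - 1/(13*(x - 6))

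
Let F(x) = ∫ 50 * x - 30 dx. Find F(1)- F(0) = -5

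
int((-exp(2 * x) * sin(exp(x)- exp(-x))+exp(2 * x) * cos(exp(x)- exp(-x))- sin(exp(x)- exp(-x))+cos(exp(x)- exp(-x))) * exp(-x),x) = sqrt(2)*sin(2*sinh(x) + pi/4) + C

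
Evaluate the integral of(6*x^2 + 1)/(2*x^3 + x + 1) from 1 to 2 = -log(12) + log(57)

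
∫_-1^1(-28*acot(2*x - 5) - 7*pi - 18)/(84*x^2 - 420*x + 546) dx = -(-acot(7) + pi/4)^2/3 - 3*acot(3)/7 + 3*acot(7)/7 + (-acot(3) + pi/4)^2/3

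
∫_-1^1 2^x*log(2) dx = 3/2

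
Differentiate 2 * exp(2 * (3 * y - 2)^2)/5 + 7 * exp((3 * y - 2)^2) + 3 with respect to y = 126*y*exp(9*y^2 - 12*y + 4) + 72*y*exp(18*y^2 - 24*y + 8)/5 - 84*exp(9*y^2 - 12*y + 4) - 48*exp(18*y^2 - 24*y + 8)/5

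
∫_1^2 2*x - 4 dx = -1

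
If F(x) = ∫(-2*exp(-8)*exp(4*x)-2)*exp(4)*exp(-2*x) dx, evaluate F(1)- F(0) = -exp(4) - exp(-2) + exp(-4) + exp(2)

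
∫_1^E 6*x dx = -3 + 3*exp(2)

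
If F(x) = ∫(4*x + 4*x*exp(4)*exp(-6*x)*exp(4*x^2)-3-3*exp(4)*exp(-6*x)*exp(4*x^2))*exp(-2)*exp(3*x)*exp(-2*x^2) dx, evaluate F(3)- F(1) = -E - exp(-11) + exp(-1) + exp(11)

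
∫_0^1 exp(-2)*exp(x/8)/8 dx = -exp(-2) + exp(-15/8)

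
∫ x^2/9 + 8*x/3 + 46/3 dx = x^3/27 + 4*x^2/3 + 46*x/3 + C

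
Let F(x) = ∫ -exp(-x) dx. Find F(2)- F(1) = -exp(-1) + exp(-2)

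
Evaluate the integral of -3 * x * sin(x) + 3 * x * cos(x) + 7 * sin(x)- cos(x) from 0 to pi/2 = 3*pi/2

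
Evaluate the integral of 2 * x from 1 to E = -1 + exp(2)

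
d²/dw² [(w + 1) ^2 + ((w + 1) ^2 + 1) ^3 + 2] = 30*w^4 + 120*w^3 + 216*w^2 + 192*w + 74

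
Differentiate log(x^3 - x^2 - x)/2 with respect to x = (3*x^2 - 2*x - 1)/(2*x^3 - 2*x^2 - 2*x)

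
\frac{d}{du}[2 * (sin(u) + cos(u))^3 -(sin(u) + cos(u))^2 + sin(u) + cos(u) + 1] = 3*sqrt(2)*sin(3*u + pi/4) - 2*cos(2*u) + 4*sqrt(2)*cos(u + pi/4)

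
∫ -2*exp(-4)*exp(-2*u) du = exp(-2*u - 4) + C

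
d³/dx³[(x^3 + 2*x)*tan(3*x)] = 162*x^3*tan(3*x)^4 + 216*x^3*tan(3*x)^2 + 54*x^3 + 162*x^2*tan(3*x)^3 + 162*x^2*tan(3*x) + 324*x*tan(3*x)^4 + 486*x*tan(3*x)^2 + 162*x + 108*tan(3*x)^3 + 114*tan(3*x)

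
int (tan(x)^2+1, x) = tan(x) + C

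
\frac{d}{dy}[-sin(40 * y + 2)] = -40*cos(40*y + 2)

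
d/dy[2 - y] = -1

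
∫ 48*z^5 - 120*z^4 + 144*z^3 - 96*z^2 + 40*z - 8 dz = 8*z^6 - 24*z^5 + 36*z^4 - 32*z^3 + 20*z^2 - 8*z + C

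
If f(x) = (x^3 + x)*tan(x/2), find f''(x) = x^3*tan(x/2)^3/2 + x^3*tan(x/2)/2 + 3*x^2*tan(x/2)^2 + 3*x^2 + x*tan(x/2)^3/2 + 13*x*tan(x/2)/2 + tan(x/2)^2 + 1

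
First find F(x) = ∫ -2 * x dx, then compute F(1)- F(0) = -1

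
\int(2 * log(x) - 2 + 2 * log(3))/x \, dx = (log(3*x) - 1)^2 + C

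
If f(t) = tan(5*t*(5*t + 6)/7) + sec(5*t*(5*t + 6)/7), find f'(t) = 50*t*tan(25*t^2/7 + 30*t/7)^2/7 + 50*t*tan(25*t^2/7 + 30*t/7)*sec(25*t^2/7 + 30*t/7)/7 + 50*t/7 + 30*tan(25*t^2/7 + 30*t/7)^2/7 + 30*tan(25*t^2/7 + 30*t/7)*sec(25*t^2/7 + 30*t/7)/7 + 30/7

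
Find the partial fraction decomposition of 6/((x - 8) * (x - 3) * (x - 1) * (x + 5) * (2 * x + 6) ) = 1/(416*(x + 5)) - 1/(176*(x + 3)) + 1/(112*(x - 1)) - 1/(160*(x - 3)) + 3/(5005*(x - 8))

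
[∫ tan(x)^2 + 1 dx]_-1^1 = 2*tan(1)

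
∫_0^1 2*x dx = 1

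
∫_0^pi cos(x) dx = 0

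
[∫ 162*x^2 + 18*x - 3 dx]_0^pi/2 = -3*pi/2 + 9*pi^2/4 + 27*pi^3/4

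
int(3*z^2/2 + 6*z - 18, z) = z^3/2 + 3*z^2 - 18*z + C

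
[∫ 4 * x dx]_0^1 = 2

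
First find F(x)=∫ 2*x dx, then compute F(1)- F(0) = 1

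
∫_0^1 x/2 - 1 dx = -3/4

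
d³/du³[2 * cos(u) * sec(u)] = 0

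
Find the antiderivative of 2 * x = x^2 + C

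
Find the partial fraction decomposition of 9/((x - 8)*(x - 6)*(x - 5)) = 3/(x - 5) - 9/(2*(x - 6)) + 3/(2*(x - 8))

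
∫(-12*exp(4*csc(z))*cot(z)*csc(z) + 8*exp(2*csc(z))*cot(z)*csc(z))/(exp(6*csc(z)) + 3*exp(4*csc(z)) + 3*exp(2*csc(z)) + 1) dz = (7*exp(4*csc(z)) + 8*exp(2*csc(z)) + 6)/(exp(2/sin(z)) + 1)^2 + C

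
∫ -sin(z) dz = cos(z) + C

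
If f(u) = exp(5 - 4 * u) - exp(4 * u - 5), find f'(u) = (-4*exp(8*u - 10) - 4)*exp(5 - 4*u)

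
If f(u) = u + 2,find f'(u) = 1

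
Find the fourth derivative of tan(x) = 24*tan(x)^5 + 40*tan(x)^3 + 16*tan(x)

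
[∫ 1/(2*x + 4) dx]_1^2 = -log(3)/2 + log(2)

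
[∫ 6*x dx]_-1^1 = 0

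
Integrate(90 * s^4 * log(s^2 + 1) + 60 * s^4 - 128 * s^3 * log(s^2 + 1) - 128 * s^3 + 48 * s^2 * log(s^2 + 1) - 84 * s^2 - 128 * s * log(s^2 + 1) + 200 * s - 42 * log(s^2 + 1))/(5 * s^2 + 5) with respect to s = -2*(s - 2)*(-15*s^2 + 2*s + 25)*log(s^2 + 1)/5 + C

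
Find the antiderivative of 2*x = x^2 + C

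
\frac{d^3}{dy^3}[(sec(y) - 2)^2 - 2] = 4*(1 - 2/cos(y) - 6/cos(y)^2 + 6/cos(y)^3)*sin(y)/cos(y)^2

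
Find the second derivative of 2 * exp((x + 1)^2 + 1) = 8*x^2*exp(x^2 + 2*x + 2) + 16*x*exp(x^2 + 2*x + 2) + 12*exp(x^2 + 2*x + 2)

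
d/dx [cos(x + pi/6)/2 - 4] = -sin(x + pi/6)/2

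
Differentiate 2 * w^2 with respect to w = 4*w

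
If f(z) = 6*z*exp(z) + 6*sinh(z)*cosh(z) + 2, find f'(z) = 6*z*exp(z) + 6*exp(z) + 6*cosh(2*z)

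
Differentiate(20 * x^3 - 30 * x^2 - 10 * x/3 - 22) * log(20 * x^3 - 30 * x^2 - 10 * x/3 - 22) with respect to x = 60*x^2*log(10*x^3 - 15*x^2 - 5*x/3 - 11) + 60*x^2*log(2) + 60*x^2 - 60*x*log(10*x^3 - 15*x^2 - 5*x/3 - 11) - 60*x - 60*x*log(2) - 10*log(10*x^3 - 15*x^2 - 5*x/3 - 11)/3 - 10/3 - 10*log(2)/3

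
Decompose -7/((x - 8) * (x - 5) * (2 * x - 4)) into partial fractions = -7/(36*(x - 2)) + 7/(18*(x - 5)) - 7/(36*(x - 8))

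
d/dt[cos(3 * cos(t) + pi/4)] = 3*sin(t)*sin(3*cos(t) + pi/4)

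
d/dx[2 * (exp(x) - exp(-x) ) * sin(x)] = 2*sqrt(2)*(exp(2*x)*sin(x + pi/4) - cos(x + pi/4))*exp(-x)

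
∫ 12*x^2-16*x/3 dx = 4*x^3 - 8*x^2/3 + C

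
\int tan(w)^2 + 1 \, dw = tan(w) + C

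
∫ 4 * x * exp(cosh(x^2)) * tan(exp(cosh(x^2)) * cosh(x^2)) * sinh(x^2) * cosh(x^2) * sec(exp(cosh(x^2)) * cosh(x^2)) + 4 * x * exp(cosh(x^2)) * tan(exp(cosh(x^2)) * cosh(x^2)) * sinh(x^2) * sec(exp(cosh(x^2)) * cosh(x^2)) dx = 2*sec(exp(cosh(x^2))*cosh(x^2)) + C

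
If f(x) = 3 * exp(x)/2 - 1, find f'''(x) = 3*exp(x)/2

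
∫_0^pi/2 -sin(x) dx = -1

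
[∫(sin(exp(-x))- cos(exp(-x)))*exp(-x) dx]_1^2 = sqrt(2)*(-sin(exp(-1) + pi/4) + sin(exp(-2) + pi/4))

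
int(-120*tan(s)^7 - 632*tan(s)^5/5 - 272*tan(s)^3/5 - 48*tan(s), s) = (-20*tan(s)^4 - 8*tan(s)^2/5 - 24)*tan(s)^2 + C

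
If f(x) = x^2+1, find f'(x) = 2*x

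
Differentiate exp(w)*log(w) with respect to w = (w*exp(w)*log(w) + exp(w))/w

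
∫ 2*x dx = x^2 + C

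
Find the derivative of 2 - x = -1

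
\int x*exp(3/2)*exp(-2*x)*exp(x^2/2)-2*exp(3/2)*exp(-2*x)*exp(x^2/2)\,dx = exp((x - 2)^2/2 - 1/2) + C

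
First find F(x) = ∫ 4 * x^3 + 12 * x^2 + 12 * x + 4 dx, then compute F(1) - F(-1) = 16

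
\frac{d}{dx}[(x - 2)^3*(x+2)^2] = 5*x^4 - 8*x^3 - 24*x^2 + 32*x + 16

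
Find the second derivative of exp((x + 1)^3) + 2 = 9*x^4*exp(x^3 + 3*x^2 + 3*x + 1) + 36*x^3*exp(x^3 + 3*x^2 + 3*x + 1) + 54*x^2*exp(x^3 + 3*x^2 + 3*x + 1) + 42*x*exp(x^3 + 3*x^2 + 3*x + 1) + 15*exp(x^3 + 3*x^2 + 3*x + 1)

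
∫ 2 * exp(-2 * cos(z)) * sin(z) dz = exp(-2*cos(z)) + C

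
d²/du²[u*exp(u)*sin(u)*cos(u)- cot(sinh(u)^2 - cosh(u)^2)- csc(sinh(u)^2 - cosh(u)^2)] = (-3*u*sin(2*u)/2 + 2*u*cos(2*u) + sin(2*u) + 2*cos(2*u))*exp(u)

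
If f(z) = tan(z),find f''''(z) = 24*tan(z)^5 + 40*tan(z)^3 + 16*tan(z)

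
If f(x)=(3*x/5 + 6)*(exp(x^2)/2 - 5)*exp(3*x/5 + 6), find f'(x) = 3*x^2*exp(x^2 + 3*x/5 + 6)/5 - 9*x*exp(3*x/5 + 6)/5 + 309*x*exp(x^2 + 3*x/5 + 6)/50 - 21*exp(3*x/5 + 6) + 21*exp(x^2 + 3*x/5 + 6)/10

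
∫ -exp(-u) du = exp(-u) + C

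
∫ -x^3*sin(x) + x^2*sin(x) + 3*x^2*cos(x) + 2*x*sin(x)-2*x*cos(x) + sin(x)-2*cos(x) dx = (x^3 - x^2 - 2*x - 1)*cos(x) + C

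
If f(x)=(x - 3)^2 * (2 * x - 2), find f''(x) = 12*x - 28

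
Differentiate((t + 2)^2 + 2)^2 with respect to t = 4*t^3 + 24*t^2 + 56*t + 48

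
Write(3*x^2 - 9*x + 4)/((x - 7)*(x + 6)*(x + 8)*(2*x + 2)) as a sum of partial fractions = -67/(105*(x + 8)) + 83/(130*(x + 6)) - 1/(35*(x + 1)) + 11/(390*(x - 7))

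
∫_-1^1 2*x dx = 0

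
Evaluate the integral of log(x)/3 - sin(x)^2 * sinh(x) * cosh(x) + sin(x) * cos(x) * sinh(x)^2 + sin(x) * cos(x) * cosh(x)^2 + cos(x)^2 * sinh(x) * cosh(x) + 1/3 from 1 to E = sin(2*E)*sinh(2*E)/4 - sin(2)*sinh(2)/4 + E/3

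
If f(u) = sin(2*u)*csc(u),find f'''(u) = 2*sin(u)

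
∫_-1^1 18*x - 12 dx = -24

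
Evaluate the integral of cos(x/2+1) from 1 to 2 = -2*sin(3/2) + 2*sin(2)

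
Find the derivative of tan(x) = cos(x)^(-2)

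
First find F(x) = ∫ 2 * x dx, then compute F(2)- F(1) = 3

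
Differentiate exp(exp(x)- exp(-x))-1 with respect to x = (exp(exp(x) - exp(-x)) + exp(2*x + exp(x) - exp(-x)))*exp(-x)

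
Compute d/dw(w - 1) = 1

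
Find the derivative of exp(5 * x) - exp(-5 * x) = (5*exp(10*x) + 5)*exp(-5*x)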